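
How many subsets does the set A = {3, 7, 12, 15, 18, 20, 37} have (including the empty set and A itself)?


Set A = {3, 7, 12, 15, 18, 20, 37}
|A| = 7
The power set P(A) contains all subsets of A.
|P(A)| = 2^|A| = 2^7 = 128

128


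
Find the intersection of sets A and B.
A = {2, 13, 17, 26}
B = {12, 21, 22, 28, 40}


Set A = {2, 13, 17, 26}
Set B = {12, 21, 22, 28, 40}
A ∩ B includes only elements in both sets.
Check each element of A against B:
2 ✗, 13 ✗, 17 ✗, 26 ✗
A ∩ B = {}

{}


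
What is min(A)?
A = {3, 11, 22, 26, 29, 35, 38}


Set A = {3, 11, 22, 26, 29, 35, 38}
Elements in ascending order: 3, 11, 22, 26, 29, 35, 38
The smallest element is 3.

3


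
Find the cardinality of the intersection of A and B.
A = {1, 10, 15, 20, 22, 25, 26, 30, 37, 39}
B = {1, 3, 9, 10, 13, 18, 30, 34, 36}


Set A = {1, 10, 15, 20, 22, 25, 26, 30, 37, 39}
Set B = {1, 3, 9, 10, 13, 18, 30, 34, 36}
A ∩ B = {1, 10, 30}
|A ∩ B| = 3

3


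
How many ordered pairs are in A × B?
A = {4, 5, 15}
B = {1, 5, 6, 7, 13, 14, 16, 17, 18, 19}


Set A = {4, 5, 15} has 3 elements.
Set B = {1, 5, 6, 7, 13, 14, 16, 17, 18, 19} has 10 elements.
|A × B| = |A| × |B| = 3 × 10 = 30

30


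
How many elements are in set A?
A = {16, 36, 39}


Set A = {16, 36, 39}
Listing elements: 16, 36, 39
Counting: 3 elements
|A| = 3

3


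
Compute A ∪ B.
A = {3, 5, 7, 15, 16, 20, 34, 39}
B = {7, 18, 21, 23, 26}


Set A = {3, 5, 7, 15, 16, 20, 34, 39}
Set B = {7, 18, 21, 23, 26}
A ∪ B includes all elements in either set.
Elements from A: {3, 5, 7, 15, 16, 20, 34, 39}
Elements from B not already included: {18, 21, 23, 26}
A ∪ B = {3, 5, 7, 15, 16, 18, 20, 21, 23, 26, 34, 39}

{3, 5, 7, 15, 16, 18, 20, 21, 23, 26, 34, 39}


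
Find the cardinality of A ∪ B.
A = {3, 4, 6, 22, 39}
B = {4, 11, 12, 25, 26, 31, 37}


Set A = {3, 4, 6, 22, 39}, |A| = 5
Set B = {4, 11, 12, 25, 26, 31, 37}, |B| = 7
A ∩ B = {4}, |A ∩ B| = 1
|A ∪ B| = |A| + |B| - |A ∩ B| = 5 + 7 - 1 = 11

11


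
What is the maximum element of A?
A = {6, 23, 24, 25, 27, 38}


Set A = {6, 23, 24, 25, 27, 38}
Elements in ascending order: 6, 23, 24, 25, 27, 38
The largest element is 38.

38


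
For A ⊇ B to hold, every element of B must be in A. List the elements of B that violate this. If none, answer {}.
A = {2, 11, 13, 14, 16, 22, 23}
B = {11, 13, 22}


Set A = {2, 11, 13, 14, 16, 22, 23}
Set B = {11, 13, 22}
Check each element of B against A:
11 ∈ A, 13 ∈ A, 22 ∈ A
Elements of B not in A: {}

{}


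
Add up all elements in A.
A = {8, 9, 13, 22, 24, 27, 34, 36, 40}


Set A = {8, 9, 13, 22, 24, 27, 34, 36, 40}
Sum = 8 + 9 + 13 + 22 + 24 + 27 + 34 + 36 + 40 = 213

213


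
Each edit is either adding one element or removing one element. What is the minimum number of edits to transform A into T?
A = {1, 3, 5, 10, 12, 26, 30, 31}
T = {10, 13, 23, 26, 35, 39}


Set A = {1, 3, 5, 10, 12, 26, 30, 31}
Set T = {10, 13, 23, 26, 35, 39}
Elements to remove from A (in A, not in T): {1, 3, 5, 12, 30, 31} → 6 removals
Elements to add to A (in T, not in A): {13, 23, 35, 39} → 4 additions
Total edits = 6 + 4 = 10

10


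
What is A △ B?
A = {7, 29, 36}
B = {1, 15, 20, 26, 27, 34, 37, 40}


Set A = {7, 29, 36}
Set B = {1, 15, 20, 26, 27, 34, 37, 40}
A △ B = (A \ B) ∪ (B \ A)
Elements in A but not B: {7, 29, 36}
Elements in B but not A: {1, 15, 20, 26, 27, 34, 37, 40}
A △ B = {1, 7, 15, 20, 26, 27, 29, 34, 36, 37, 40}

{1, 7, 15, 20, 26, 27, 29, 34, 36, 37, 40}


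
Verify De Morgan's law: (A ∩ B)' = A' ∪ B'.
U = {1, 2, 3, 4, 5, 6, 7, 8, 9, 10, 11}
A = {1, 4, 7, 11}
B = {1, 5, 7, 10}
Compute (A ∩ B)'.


U = {1, 2, 3, 4, 5, 6, 7, 8, 9, 10, 11}
A = {1, 4, 7, 11}, B = {1, 5, 7, 10}
A ∩ B = {1, 7}
(A ∩ B)' = U \ (A ∩ B) = {2, 3, 4, 5, 6, 8, 9, 10, 11}
Verification via A' ∪ B': A' = {2, 3, 5, 6, 8, 9, 10}, B' = {2, 3, 4, 6, 8, 9, 11}
A' ∪ B' = {2, 3, 4, 5, 6, 8, 9, 10, 11} ✓

{2, 3, 4, 5, 6, 8, 9, 10, 11}


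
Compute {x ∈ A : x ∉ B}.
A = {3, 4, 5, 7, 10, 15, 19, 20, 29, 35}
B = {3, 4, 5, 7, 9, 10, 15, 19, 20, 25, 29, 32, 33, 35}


Set A = {3, 4, 5, 7, 10, 15, 19, 20, 29, 35}
Set B = {3, 4, 5, 7, 9, 10, 15, 19, 20, 25, 29, 32, 33, 35}
Check each element of A against B:
3 ∈ B, 4 ∈ B, 5 ∈ B, 7 ∈ B, 10 ∈ B, 15 ∈ B, 19 ∈ B, 20 ∈ B, 29 ∈ B, 35 ∈ B
Elements of A not in B: {}

{}


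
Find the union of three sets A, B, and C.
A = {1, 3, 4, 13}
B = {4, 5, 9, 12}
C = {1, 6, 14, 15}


Set A = {1, 3, 4, 13}
Set B = {4, 5, 9, 12}
Set C = {1, 6, 14, 15}
First, A ∪ B = {1, 3, 4, 5, 9, 12, 13}
Then, (A ∪ B) ∪ C = {1, 3, 4, 5, 6, 9, 12, 13, 14, 15}

{1, 3, 4, 5, 6, 9, 12, 13, 14, 15}


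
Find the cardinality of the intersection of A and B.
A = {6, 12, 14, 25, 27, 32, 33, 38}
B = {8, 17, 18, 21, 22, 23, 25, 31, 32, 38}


Set A = {6, 12, 14, 25, 27, 32, 33, 38}
Set B = {8, 17, 18, 21, 22, 23, 25, 31, 32, 38}
A ∩ B = {25, 32, 38}
|A ∩ B| = 3

3


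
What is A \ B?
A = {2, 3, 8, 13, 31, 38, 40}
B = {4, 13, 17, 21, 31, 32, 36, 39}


Set A = {2, 3, 8, 13, 31, 38, 40}
Set B = {4, 13, 17, 21, 31, 32, 36, 39}
A \ B includes elements in A that are not in B.
Check each element of A:
2 (not in B, keep), 3 (not in B, keep), 8 (not in B, keep), 13 (in B, remove), 31 (in B, remove), 38 (not in B, keep), 40 (not in B, keep)
A \ B = {2, 3, 8, 38, 40}

{2, 3, 8, 38, 40}


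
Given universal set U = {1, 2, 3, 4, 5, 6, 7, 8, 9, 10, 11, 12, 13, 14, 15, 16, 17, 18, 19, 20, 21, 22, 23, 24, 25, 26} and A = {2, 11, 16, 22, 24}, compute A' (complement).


Universal set U = {1, 2, 3, 4, 5, 6, 7, 8, 9, 10, 11, 12, 13, 14, 15, 16, 17, 18, 19, 20, 21, 22, 23, 24, 25, 26}
Set A = {2, 11, 16, 22, 24}
A' = U \ A = elements in U but not in A
Checking each element of U:
1 (not in A, include), 2 (in A, exclude), 3 (not in A, include), 4 (not in A, include), 5 (not in A, include), 6 (not in A, include), 7 (not in A, include), 8 (not in A, include), 9 (not in A, include), 10 (not in A, include), 11 (in A, exclude), 12 (not in A, include), 13 (not in A, include), 14 (not in A, include), 15 (not in A, include), 16 (in A, exclude), 17 (not in A, include), 18 (not in A, include), 19 (not in A, include), 20 (not in A, include), 21 (not in A, include), 22 (in A, exclude), 23 (not in A, include), 24 (in A, exclude), 25 (not in A, include), 26 (not in A, include)
A' = {1, 3, 4, 5, 6, 7, 8, 9, 10, 12, 13, 14, 15, 17, 18, 19, 20, 21, 23, 25, 26}

{1, 3, 4, 5, 6, 7, 8, 9, 10, 12, 13, 14, 15, 17, 18, 19, 20, 21, 23, 25, 26}


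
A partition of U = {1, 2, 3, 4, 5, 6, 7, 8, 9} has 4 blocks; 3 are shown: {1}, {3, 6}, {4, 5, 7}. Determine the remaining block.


U = {1, 2, 3, 4, 5, 6, 7, 8, 9}
Shown blocks: {1}, {3, 6}, {4, 5, 7}
A partition's blocks are pairwise disjoint and cover U, so the missing block = U \ (union of shown blocks).
Union of shown blocks: {1, 3, 4, 5, 6, 7}
Missing block = U \ (union) = {2, 8, 9}

{2, 8, 9}


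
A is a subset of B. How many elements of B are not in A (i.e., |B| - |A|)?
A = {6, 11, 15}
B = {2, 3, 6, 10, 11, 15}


Set A = {6, 11, 15}, |A| = 3
Set B = {2, 3, 6, 10, 11, 15}, |B| = 6
Since A ⊆ B: B \ A = {2, 3, 10}
|B| - |A| = 6 - 3 = 3

3


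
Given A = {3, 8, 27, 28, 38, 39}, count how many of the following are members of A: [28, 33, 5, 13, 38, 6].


Set A = {3, 8, 27, 28, 38, 39}
Candidates: [28, 33, 5, 13, 38, 6]
Check each candidate:
28 ∈ A, 33 ∉ A, 5 ∉ A, 13 ∉ A, 38 ∈ A, 6 ∉ A
Count of candidates in A: 2

2


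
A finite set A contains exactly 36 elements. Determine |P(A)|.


The set has 36 elements.
The power set contains all possible subsets.
|P(A)| = 2^|A| = 2^36 = 68719476736

68719476736


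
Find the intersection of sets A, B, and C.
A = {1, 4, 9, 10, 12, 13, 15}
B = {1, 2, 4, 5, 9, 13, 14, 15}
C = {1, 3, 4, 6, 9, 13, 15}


Set A = {1, 4, 9, 10, 12, 13, 15}
Set B = {1, 2, 4, 5, 9, 13, 14, 15}
Set C = {1, 3, 4, 6, 9, 13, 15}
First, A ∩ B = {1, 4, 9, 13, 15}
Then, (A ∩ B) ∩ C = {1, 4, 9, 13, 15}

{1, 4, 9, 13, 15}


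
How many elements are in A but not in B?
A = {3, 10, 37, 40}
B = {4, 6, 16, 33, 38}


Set A = {3, 10, 37, 40}
Set B = {4, 6, 16, 33, 38}
A \ B = {3, 10, 37, 40}
|A \ B| = 4

4


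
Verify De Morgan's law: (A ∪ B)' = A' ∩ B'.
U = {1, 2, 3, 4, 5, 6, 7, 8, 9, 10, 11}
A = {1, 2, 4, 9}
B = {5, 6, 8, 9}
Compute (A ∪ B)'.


U = {1, 2, 3, 4, 5, 6, 7, 8, 9, 10, 11}
A = {1, 2, 4, 9}, B = {5, 6, 8, 9}
A ∪ B = {1, 2, 4, 5, 6, 8, 9}
(A ∪ B)' = U \ (A ∪ B) = {3, 7, 10, 11}
Verification via A' ∩ B': A' = {3, 5, 6, 7, 8, 10, 11}, B' = {1, 2, 3, 4, 7, 10, 11}
A' ∩ B' = {3, 7, 10, 11} ✓

{3, 7, 10, 11}


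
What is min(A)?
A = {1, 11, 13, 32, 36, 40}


Set A = {1, 11, 13, 32, 36, 40}
Elements in ascending order: 1, 11, 13, 32, 36, 40
The smallest element is 1.

1


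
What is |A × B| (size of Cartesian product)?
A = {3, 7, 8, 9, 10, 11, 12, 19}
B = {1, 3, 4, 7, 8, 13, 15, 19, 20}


Set A = {3, 7, 8, 9, 10, 11, 12, 19} has 8 elements.
Set B = {1, 3, 4, 7, 8, 13, 15, 19, 20} has 9 elements.
|A × B| = |A| × |B| = 8 × 9 = 72

72


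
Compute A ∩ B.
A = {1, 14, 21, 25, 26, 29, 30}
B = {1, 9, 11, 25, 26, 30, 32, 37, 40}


Set A = {1, 14, 21, 25, 26, 29, 30}
Set B = {1, 9, 11, 25, 26, 30, 32, 37, 40}
A ∩ B includes only elements in both sets.
Check each element of A against B:
1 ✓, 14 ✗, 21 ✗, 25 ✓, 26 ✓, 29 ✗, 30 ✓
A ∩ B = {1, 25, 26, 30}

{1, 25, 26, 30}


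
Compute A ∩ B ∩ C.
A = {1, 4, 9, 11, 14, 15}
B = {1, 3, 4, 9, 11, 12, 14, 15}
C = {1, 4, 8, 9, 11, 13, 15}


Set A = {1, 4, 9, 11, 14, 15}
Set B = {1, 3, 4, 9, 11, 12, 14, 15}
Set C = {1, 4, 8, 9, 11, 13, 15}
First, A ∩ B = {1, 4, 9, 11, 14, 15}
Then, (A ∩ B) ∩ C = {1, 4, 9, 11, 15}

{1, 4, 9, 11, 15}


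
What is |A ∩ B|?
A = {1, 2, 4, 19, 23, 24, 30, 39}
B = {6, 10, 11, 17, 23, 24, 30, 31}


Set A = {1, 2, 4, 19, 23, 24, 30, 39}
Set B = {6, 10, 11, 17, 23, 24, 30, 31}
A ∩ B = {23, 24, 30}
|A ∩ B| = 3

3


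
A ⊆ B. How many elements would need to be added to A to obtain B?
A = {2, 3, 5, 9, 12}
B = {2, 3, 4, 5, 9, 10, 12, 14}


Set A = {2, 3, 5, 9, 12}, |A| = 5
Set B = {2, 3, 4, 5, 9, 10, 12, 14}, |B| = 8
Since A ⊆ B: B \ A = {4, 10, 14}
|B| - |A| = 8 - 5 = 3

3


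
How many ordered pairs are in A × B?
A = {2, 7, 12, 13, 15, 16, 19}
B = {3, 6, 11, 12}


Set A = {2, 7, 12, 13, 15, 16, 19} has 7 elements.
Set B = {3, 6, 11, 12} has 4 elements.
|A × B| = |A| × |B| = 7 × 4 = 28

28


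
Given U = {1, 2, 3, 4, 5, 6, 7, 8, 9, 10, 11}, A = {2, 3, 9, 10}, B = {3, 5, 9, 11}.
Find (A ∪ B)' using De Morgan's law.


U = {1, 2, 3, 4, 5, 6, 7, 8, 9, 10, 11}
A = {2, 3, 9, 10}, B = {3, 5, 9, 11}
A ∪ B = {2, 3, 5, 9, 10, 11}
(A ∪ B)' = U \ (A ∪ B) = {1, 4, 6, 7, 8}
Verification via A' ∩ B': A' = {1, 4, 5, 6, 7, 8, 11}, B' = {1, 2, 4, 6, 7, 8, 10}
A' ∩ B' = {1, 4, 6, 7, 8} ✓

{1, 4, 6, 7, 8}


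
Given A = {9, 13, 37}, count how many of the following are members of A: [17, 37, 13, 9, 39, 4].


Set A = {9, 13, 37}
Candidates: [17, 37, 13, 9, 39, 4]
Check each candidate:
17 ∉ A, 37 ∈ A, 13 ∈ A, 9 ∈ A, 39 ∉ A, 4 ∉ A
Count of candidates in A: 3

3


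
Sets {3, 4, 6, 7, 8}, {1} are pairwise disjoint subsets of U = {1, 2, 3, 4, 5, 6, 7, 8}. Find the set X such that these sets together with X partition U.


U = {1, 2, 3, 4, 5, 6, 7, 8}
Shown blocks: {3, 4, 6, 7, 8}, {1}
A partition's blocks are pairwise disjoint and cover U, so the missing block = U \ (union of shown blocks).
Union of shown blocks: {1, 3, 4, 6, 7, 8}
Missing block = U \ (union) = {2, 5}

{2, 5}


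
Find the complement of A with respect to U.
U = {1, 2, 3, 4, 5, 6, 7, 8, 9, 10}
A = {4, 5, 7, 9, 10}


Universal set U = {1, 2, 3, 4, 5, 6, 7, 8, 9, 10}
Set A = {4, 5, 7, 9, 10}
A' = U \ A = elements in U but not in A
Checking each element of U:
1 (not in A, include), 2 (not in A, include), 3 (not in A, include), 4 (in A, exclude), 5 (in A, exclude), 6 (not in A, include), 7 (in A, exclude), 8 (not in A, include), 9 (in A, exclude), 10 (in A, exclude)
A' = {1, 2, 3, 6, 8}

{1, 2, 3, 6, 8}


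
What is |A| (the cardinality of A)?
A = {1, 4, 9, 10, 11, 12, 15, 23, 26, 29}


Set A = {1, 4, 9, 10, 11, 12, 15, 23, 26, 29}
Listing elements: 1, 4, 9, 10, 11, 12, 15, 23, 26, 29
Counting: 10 elements
|A| = 10

10


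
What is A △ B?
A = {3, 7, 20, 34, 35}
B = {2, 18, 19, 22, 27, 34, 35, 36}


Set A = {3, 7, 20, 34, 35}
Set B = {2, 18, 19, 22, 27, 34, 35, 36}
A △ B = (A \ B) ∪ (B \ A)
Elements in A but not B: {3, 7, 20}
Elements in B but not A: {2, 18, 19, 22, 27, 36}
A △ B = {2, 3, 7, 18, 19, 20, 22, 27, 36}

{2, 3, 7, 18, 19, 20, 22, 27, 36}


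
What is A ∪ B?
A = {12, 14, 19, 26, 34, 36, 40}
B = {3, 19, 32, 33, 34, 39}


Set A = {12, 14, 19, 26, 34, 36, 40}
Set B = {3, 19, 32, 33, 34, 39}
A ∪ B includes all elements in either set.
Elements from A: {12, 14, 19, 26, 34, 36, 40}
Elements from B not already included: {3, 32, 33, 39}
A ∪ B = {3, 12, 14, 19, 26, 32, 33, 34, 36, 39, 40}

{3, 12, 14, 19, 26, 32, 33, 34, 36, 39, 40}


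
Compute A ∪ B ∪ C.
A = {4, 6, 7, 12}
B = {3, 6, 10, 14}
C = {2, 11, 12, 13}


Set A = {4, 6, 7, 12}
Set B = {3, 6, 10, 14}
Set C = {2, 11, 12, 13}
First, A ∪ B = {3, 4, 6, 7, 10, 12, 14}
Then, (A ∪ B) ∪ C = {2, 3, 4, 6, 7, 10, 11, 12, 13, 14}

{2, 3, 4, 6, 7, 10, 11, 12, 13, 14}


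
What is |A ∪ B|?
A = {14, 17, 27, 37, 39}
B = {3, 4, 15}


Set A = {14, 17, 27, 37, 39}, |A| = 5
Set B = {3, 4, 15}, |B| = 3
A ∩ B = {}, |A ∩ B| = 0
|A ∪ B| = |A| + |B| - |A ∩ B| = 5 + 3 - 0 = 8

8


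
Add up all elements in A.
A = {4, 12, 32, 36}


Set A = {4, 12, 32, 36}
Sum = 4 + 12 + 32 + 36 = 84

84


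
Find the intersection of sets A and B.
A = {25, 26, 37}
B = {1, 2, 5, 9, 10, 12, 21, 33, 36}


Set A = {25, 26, 37}
Set B = {1, 2, 5, 9, 10, 12, 21, 33, 36}
A ∩ B includes only elements in both sets.
Check each element of A against B:
25 ✗, 26 ✗, 37 ✗
A ∩ B = {}

{}


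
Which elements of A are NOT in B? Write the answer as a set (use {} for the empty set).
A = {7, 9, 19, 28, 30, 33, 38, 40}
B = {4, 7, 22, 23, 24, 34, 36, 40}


Set A = {7, 9, 19, 28, 30, 33, 38, 40}
Set B = {4, 7, 22, 23, 24, 34, 36, 40}
Check each element of A against B:
7 ∈ B, 9 ∉ B (include), 19 ∉ B (include), 28 ∉ B (include), 30 ∉ B (include), 33 ∉ B (include), 38 ∉ B (include), 40 ∈ B
Elements of A not in B: {9, 19, 28, 30, 33, 38}

{9, 19, 28, 30, 33, 38}


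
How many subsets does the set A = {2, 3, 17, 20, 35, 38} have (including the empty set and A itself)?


Set A = {2, 3, 17, 20, 35, 38}
|A| = 6
The power set P(A) contains all subsets of A.
|P(A)| = 2^|A| = 2^6 = 64

64


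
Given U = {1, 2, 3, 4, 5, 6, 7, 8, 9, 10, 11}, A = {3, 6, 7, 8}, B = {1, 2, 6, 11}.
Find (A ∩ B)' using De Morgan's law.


U = {1, 2, 3, 4, 5, 6, 7, 8, 9, 10, 11}
A = {3, 6, 7, 8}, B = {1, 2, 6, 11}
A ∩ B = {6}
(A ∩ B)' = U \ (A ∩ B) = {1, 2, 3, 4, 5, 7, 8, 9, 10, 11}
Verification via A' ∪ B': A' = {1, 2, 4, 5, 9, 10, 11}, B' = {3, 4, 5, 7, 8, 9, 10}
A' ∪ B' = {1, 2, 3, 4, 5, 7, 8, 9, 10, 11} ✓

{1, 2, 3, 4, 5, 7, 8, 9, 10, 11}


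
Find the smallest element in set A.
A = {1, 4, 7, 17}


Set A = {1, 4, 7, 17}
Elements in ascending order: 1, 4, 7, 17
The smallest element is 1.

1


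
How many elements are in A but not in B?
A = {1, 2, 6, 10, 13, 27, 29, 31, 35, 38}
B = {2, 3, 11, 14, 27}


Set A = {1, 2, 6, 10, 13, 27, 29, 31, 35, 38}
Set B = {2, 3, 11, 14, 27}
A \ B = {1, 6, 10, 13, 29, 31, 35, 38}
|A \ B| = 8

8


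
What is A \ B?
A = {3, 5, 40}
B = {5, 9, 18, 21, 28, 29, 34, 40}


Set A = {3, 5, 40}
Set B = {5, 9, 18, 21, 28, 29, 34, 40}
A \ B includes elements in A that are not in B.
Check each element of A:
3 (not in B, keep), 5 (in B, remove), 40 (in B, remove)
A \ B = {3}

{3}


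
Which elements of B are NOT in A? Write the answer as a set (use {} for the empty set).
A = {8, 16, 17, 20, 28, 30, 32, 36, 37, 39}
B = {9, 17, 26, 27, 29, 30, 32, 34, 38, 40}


Set A = {8, 16, 17, 20, 28, 30, 32, 36, 37, 39}
Set B = {9, 17, 26, 27, 29, 30, 32, 34, 38, 40}
Check each element of B against A:
9 ∉ A (include), 17 ∈ A, 26 ∉ A (include), 27 ∉ A (include), 29 ∉ A (include), 30 ∈ A, 32 ∈ A, 34 ∉ A (include), 38 ∉ A (include), 40 ∉ A (include)
Elements of B not in A: {9, 26, 27, 29, 34, 38, 40}

{9, 26, 27, 29, 34, 38, 40}


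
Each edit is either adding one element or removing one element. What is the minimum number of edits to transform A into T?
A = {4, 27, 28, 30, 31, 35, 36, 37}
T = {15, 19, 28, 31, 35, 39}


Set A = {4, 27, 28, 30, 31, 35, 36, 37}
Set T = {15, 19, 28, 31, 35, 39}
Elements to remove from A (in A, not in T): {4, 27, 30, 36, 37} → 5 removals
Elements to add to A (in T, not in A): {15, 19, 39} → 3 additions
Total edits = 5 + 3 = 8

8


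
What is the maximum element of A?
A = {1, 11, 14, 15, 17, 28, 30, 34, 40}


Set A = {1, 11, 14, 15, 17, 28, 30, 34, 40}
Elements in ascending order: 1, 11, 14, 15, 17, 28, 30, 34, 40
The largest element is 40.

40


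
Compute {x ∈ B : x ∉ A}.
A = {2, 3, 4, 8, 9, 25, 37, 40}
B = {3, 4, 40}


Set A = {2, 3, 4, 8, 9, 25, 37, 40}
Set B = {3, 4, 40}
Check each element of B against A:
3 ∈ A, 4 ∈ A, 40 ∈ A
Elements of B not in A: {}

{}


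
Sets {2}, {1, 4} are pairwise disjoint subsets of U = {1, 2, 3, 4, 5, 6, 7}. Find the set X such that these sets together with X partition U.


U = {1, 2, 3, 4, 5, 6, 7}
Shown blocks: {2}, {1, 4}
A partition's blocks are pairwise disjoint and cover U, so the missing block = U \ (union of shown blocks).
Union of shown blocks: {1, 2, 4}
Missing block = U \ (union) = {3, 5, 6, 7}

{3, 5, 6, 7}


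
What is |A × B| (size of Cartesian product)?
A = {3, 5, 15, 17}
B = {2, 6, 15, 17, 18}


Set A = {3, 5, 15, 17} has 4 elements.
Set B = {2, 6, 15, 17, 18} has 5 elements.
|A × B| = |A| × |B| = 4 × 5 = 20

20


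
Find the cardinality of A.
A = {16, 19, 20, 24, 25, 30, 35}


Set A = {16, 19, 20, 24, 25, 30, 35}
Listing elements: 16, 19, 20, 24, 25, 30, 35
Counting: 7 elements
|A| = 7

7


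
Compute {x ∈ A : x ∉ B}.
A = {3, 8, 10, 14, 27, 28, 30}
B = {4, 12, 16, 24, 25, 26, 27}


Set A = {3, 8, 10, 14, 27, 28, 30}
Set B = {4, 12, 16, 24, 25, 26, 27}
Check each element of A against B:
3 ∉ B (include), 8 ∉ B (include), 10 ∉ B (include), 14 ∉ B (include), 27 ∈ B, 28 ∉ B (include), 30 ∉ B (include)
Elements of A not in B: {3, 8, 10, 14, 28, 30}

{3, 8, 10, 14, 28, 30}


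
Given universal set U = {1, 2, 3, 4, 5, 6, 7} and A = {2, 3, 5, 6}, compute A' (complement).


Universal set U = {1, 2, 3, 4, 5, 6, 7}
Set A = {2, 3, 5, 6}
A' = U \ A = elements in U but not in A
Checking each element of U:
1 (not in A, include), 2 (in A, exclude), 3 (in A, exclude), 4 (not in A, include), 5 (in A, exclude), 6 (in A, exclude), 7 (not in A, include)
A' = {1, 4, 7}

{1, 4, 7}


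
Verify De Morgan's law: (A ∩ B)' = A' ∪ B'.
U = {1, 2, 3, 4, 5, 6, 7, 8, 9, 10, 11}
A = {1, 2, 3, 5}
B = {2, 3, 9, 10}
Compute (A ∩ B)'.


U = {1, 2, 3, 4, 5, 6, 7, 8, 9, 10, 11}
A = {1, 2, 3, 5}, B = {2, 3, 9, 10}
A ∩ B = {2, 3}
(A ∩ B)' = U \ (A ∩ B) = {1, 4, 5, 6, 7, 8, 9, 10, 11}
Verification via A' ∪ B': A' = {4, 6, 7, 8, 9, 10, 11}, B' = {1, 4, 5, 6, 7, 8, 11}
A' ∪ B' = {1, 4, 5, 6, 7, 8, 9, 10, 11} ✓

{1, 4, 5, 6, 7, 8, 9, 10, 11}


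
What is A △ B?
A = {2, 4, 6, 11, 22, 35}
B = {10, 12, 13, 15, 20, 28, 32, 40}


Set A = {2, 4, 6, 11, 22, 35}
Set B = {10, 12, 13, 15, 20, 28, 32, 40}
A △ B = (A \ B) ∪ (B \ A)
Elements in A but not B: {2, 4, 6, 11, 22, 35}
Elements in B but not A: {10, 12, 13, 15, 20, 28, 32, 40}
A △ B = {2, 4, 6, 10, 11, 12, 13, 15, 20, 22, 28, 32, 35, 40}

{2, 4, 6, 10, 11, 12, 13, 15, 20, 22, 28, 32, 35, 40}


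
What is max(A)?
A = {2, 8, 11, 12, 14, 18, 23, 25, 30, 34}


Set A = {2, 8, 11, 12, 14, 18, 23, 25, 30, 34}
Elements in ascending order: 2, 8, 11, 12, 14, 18, 23, 25, 30, 34
The largest element is 34.

34


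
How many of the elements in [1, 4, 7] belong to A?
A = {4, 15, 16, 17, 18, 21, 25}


Set A = {4, 15, 16, 17, 18, 21, 25}
Candidates: [1, 4, 7]
Check each candidate:
1 ∉ A, 4 ∈ A, 7 ∉ A
Count of candidates in A: 1

1


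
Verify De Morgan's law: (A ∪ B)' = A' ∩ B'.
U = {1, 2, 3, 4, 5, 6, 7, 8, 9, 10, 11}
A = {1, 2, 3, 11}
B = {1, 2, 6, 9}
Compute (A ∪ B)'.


U = {1, 2, 3, 4, 5, 6, 7, 8, 9, 10, 11}
A = {1, 2, 3, 11}, B = {1, 2, 6, 9}
A ∪ B = {1, 2, 3, 6, 9, 11}
(A ∪ B)' = U \ (A ∪ B) = {4, 5, 7, 8, 10}
Verification via A' ∩ B': A' = {4, 5, 6, 7, 8, 9, 10}, B' = {3, 4, 5, 7, 8, 10, 11}
A' ∩ B' = {4, 5, 7, 8, 10} ✓

{4, 5, 7, 8, 10}


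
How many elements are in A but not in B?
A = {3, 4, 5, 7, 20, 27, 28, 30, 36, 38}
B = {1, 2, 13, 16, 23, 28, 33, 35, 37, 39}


Set A = {3, 4, 5, 7, 20, 27, 28, 30, 36, 38}
Set B = {1, 2, 13, 16, 23, 28, 33, 35, 37, 39}
A \ B = {3, 4, 5, 7, 20, 27, 30, 36, 38}
|A \ B| = 9

9


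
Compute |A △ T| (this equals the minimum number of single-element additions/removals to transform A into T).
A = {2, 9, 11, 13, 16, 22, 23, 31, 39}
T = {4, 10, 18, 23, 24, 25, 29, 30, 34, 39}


Set A = {2, 9, 11, 13, 16, 22, 23, 31, 39}
Set T = {4, 10, 18, 23, 24, 25, 29, 30, 34, 39}
Elements to remove from A (in A, not in T): {2, 9, 11, 13, 16, 22, 31} → 7 removals
Elements to add to A (in T, not in A): {4, 10, 18, 24, 25, 29, 30, 34} → 8 additions
Total edits = 7 + 8 = 15

15


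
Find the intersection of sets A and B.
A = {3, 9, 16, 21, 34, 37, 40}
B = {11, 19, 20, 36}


Set A = {3, 9, 16, 21, 34, 37, 40}
Set B = {11, 19, 20, 36}
A ∩ B includes only elements in both sets.
Check each element of A against B:
3 ✗, 9 ✗, 16 ✗, 21 ✗, 34 ✗, 37 ✗, 40 ✗
A ∩ B = {}

{}


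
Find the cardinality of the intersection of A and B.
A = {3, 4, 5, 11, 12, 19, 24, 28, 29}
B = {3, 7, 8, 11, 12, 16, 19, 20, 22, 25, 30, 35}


Set A = {3, 4, 5, 11, 12, 19, 24, 28, 29}
Set B = {3, 7, 8, 11, 12, 16, 19, 20, 22, 25, 30, 35}
A ∩ B = {3, 11, 12, 19}
|A ∩ B| = 4

4


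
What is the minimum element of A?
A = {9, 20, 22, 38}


Set A = {9, 20, 22, 38}
Elements in ascending order: 9, 20, 22, 38
The smallest element is 9.

9


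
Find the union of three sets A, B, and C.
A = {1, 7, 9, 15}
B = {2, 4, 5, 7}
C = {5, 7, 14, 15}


Set A = {1, 7, 9, 15}
Set B = {2, 4, 5, 7}
Set C = {5, 7, 14, 15}
First, A ∪ B = {1, 2, 4, 5, 7, 9, 15}
Then, (A ∪ B) ∪ C = {1, 2, 4, 5, 7, 9, 14, 15}

{1, 2, 4, 5, 7, 9, 14, 15}


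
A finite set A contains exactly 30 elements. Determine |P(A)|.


The set has 30 elements.
The power set contains all possible subsets.
|P(A)| = 2^|A| = 2^30 = 1073741824

1073741824


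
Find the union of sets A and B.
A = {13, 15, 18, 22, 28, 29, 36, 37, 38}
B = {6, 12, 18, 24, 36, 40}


Set A = {13, 15, 18, 22, 28, 29, 36, 37, 38}
Set B = {6, 12, 18, 24, 36, 40}
A ∪ B includes all elements in either set.
Elements from A: {13, 15, 18, 22, 28, 29, 36, 37, 38}
Elements from B not already included: {6, 12, 24, 40}
A ∪ B = {6, 12, 13, 15, 18, 22, 24, 28, 29, 36, 37, 38, 40}

{6, 12, 13, 15, 18, 22, 24, 28, 29, 36, 37, 38, 40}


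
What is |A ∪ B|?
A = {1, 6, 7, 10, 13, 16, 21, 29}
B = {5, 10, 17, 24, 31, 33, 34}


Set A = {1, 6, 7, 10, 13, 16, 21, 29}, |A| = 8
Set B = {5, 10, 17, 24, 31, 33, 34}, |B| = 7
A ∩ B = {10}, |A ∩ B| = 1
|A ∪ B| = |A| + |B| - |A ∩ B| = 8 + 7 - 1 = 14

14


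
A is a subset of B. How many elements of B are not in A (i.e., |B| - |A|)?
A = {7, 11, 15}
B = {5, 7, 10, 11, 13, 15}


Set A = {7, 11, 15}, |A| = 3
Set B = {5, 7, 10, 11, 13, 15}, |B| = 6
Since A ⊆ B: B \ A = {5, 10, 13}
|B| - |A| = 6 - 3 = 3

3


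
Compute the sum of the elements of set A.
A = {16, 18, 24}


Set A = {16, 18, 24}
Sum = 16 + 18 + 24 = 58

58


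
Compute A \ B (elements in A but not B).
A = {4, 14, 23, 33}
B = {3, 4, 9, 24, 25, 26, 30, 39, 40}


Set A = {4, 14, 23, 33}
Set B = {3, 4, 9, 24, 25, 26, 30, 39, 40}
A \ B includes elements in A that are not in B.
Check each element of A:
4 (in B, remove), 14 (not in B, keep), 23 (not in B, keep), 33 (not in B, keep)
A \ B = {14, 23, 33}

{14, 23, 33}


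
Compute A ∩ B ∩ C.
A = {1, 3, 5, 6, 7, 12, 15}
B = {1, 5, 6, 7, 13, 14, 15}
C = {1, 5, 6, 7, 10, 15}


Set A = {1, 3, 5, 6, 7, 12, 15}
Set B = {1, 5, 6, 7, 13, 14, 15}
Set C = {1, 5, 6, 7, 10, 15}
First, A ∩ B = {1, 5, 6, 7, 15}
Then, (A ∩ B) ∩ C = {1, 5, 6, 7, 15}

{1, 5, 6, 7, 15}


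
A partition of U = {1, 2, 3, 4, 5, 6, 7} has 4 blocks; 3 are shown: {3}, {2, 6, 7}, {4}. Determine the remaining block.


U = {1, 2, 3, 4, 5, 6, 7}
Shown blocks: {3}, {2, 6, 7}, {4}
A partition's blocks are pairwise disjoint and cover U, so the missing block = U \ (union of shown blocks).
Union of shown blocks: {2, 3, 4, 6, 7}
Missing block = U \ (union) = {1, 5}

{1, 5}


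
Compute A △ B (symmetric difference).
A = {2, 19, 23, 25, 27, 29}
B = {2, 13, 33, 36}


Set A = {2, 19, 23, 25, 27, 29}
Set B = {2, 13, 33, 36}
A △ B = (A \ B) ∪ (B \ A)
Elements in A but not B: {19, 23, 25, 27, 29}
Elements in B but not A: {13, 33, 36}
A △ B = {13, 19, 23, 25, 27, 29, 33, 36}

{13, 19, 23, 25, 27, 29, 33, 36}


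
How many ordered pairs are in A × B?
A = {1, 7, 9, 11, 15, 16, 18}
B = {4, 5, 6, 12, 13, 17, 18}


Set A = {1, 7, 9, 11, 15, 16, 18} has 7 elements.
Set B = {4, 5, 6, 12, 13, 17, 18} has 7 elements.
|A × B| = |A| × |B| = 7 × 7 = 49

49


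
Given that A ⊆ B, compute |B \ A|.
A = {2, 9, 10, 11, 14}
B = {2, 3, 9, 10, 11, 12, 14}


Set A = {2, 9, 10, 11, 14}, |A| = 5
Set B = {2, 3, 9, 10, 11, 12, 14}, |B| = 7
Since A ⊆ B: B \ A = {3, 12}
|B| - |A| = 7 - 5 = 2

2


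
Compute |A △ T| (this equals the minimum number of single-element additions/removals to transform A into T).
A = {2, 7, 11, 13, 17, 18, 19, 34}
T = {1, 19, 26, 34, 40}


Set A = {2, 7, 11, 13, 17, 18, 19, 34}
Set T = {1, 19, 26, 34, 40}
Elements to remove from A (in A, not in T): {2, 7, 11, 13, 17, 18} → 6 removals
Elements to add to A (in T, not in A): {1, 26, 40} → 3 additions
Total edits = 6 + 3 = 9

9


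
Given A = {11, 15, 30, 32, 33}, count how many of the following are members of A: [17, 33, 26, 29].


Set A = {11, 15, 30, 32, 33}
Candidates: [17, 33, 26, 29]
Check each candidate:
17 ∉ A, 33 ∈ A, 26 ∉ A, 29 ∉ A
Count of candidates in A: 1

1


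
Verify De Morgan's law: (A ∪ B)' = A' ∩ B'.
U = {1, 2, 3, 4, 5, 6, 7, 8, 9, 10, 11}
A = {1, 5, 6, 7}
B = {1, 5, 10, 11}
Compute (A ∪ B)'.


U = {1, 2, 3, 4, 5, 6, 7, 8, 9, 10, 11}
A = {1, 5, 6, 7}, B = {1, 5, 10, 11}
A ∪ B = {1, 5, 6, 7, 10, 11}
(A ∪ B)' = U \ (A ∪ B) = {2, 3, 4, 8, 9}
Verification via A' ∩ B': A' = {2, 3, 4, 8, 9, 10, 11}, B' = {2, 3, 4, 6, 7, 8, 9}
A' ∩ B' = {2, 3, 4, 8, 9} ✓

{2, 3, 4, 8, 9}


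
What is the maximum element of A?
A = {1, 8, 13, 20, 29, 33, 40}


Set A = {1, 8, 13, 20, 29, 33, 40}
Elements in ascending order: 1, 8, 13, 20, 29, 33, 40
The largest element is 40.

40


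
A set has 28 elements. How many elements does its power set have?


The set has 28 elements.
The power set contains all possible subsets.
|P(A)| = 2^|A| = 2^28 = 268435456

268435456


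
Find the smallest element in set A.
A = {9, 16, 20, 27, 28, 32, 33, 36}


Set A = {9, 16, 20, 27, 28, 32, 33, 36}
Elements in ascending order: 9, 16, 20, 27, 28, 32, 33, 36
The smallest element is 9.

9


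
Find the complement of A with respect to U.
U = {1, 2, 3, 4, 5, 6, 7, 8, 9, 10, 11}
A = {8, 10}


Universal set U = {1, 2, 3, 4, 5, 6, 7, 8, 9, 10, 11}
Set A = {8, 10}
A' = U \ A = elements in U but not in A
Checking each element of U:
1 (not in A, include), 2 (not in A, include), 3 (not in A, include), 4 (not in A, include), 5 (not in A, include), 6 (not in A, include), 7 (not in A, include), 8 (in A, exclude), 9 (not in A, include), 10 (in A, exclude), 11 (not in A, include)
A' = {1, 2, 3, 4, 5, 6, 7, 9, 11}

{1, 2, 3, 4, 5, 6, 7, 9, 11}


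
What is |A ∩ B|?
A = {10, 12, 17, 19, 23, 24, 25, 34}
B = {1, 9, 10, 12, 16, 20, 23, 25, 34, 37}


Set A = {10, 12, 17, 19, 23, 24, 25, 34}
Set B = {1, 9, 10, 12, 16, 20, 23, 25, 34, 37}
A ∩ B = {10, 12, 23, 25, 34}
|A ∩ B| = 5

5


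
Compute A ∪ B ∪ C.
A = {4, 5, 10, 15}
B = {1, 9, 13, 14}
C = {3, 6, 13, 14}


Set A = {4, 5, 10, 15}
Set B = {1, 9, 13, 14}
Set C = {3, 6, 13, 14}
First, A ∪ B = {1, 4, 5, 9, 10, 13, 14, 15}
Then, (A ∪ B) ∪ C = {1, 3, 4, 5, 6, 9, 10, 13, 14, 15}

{1, 3, 4, 5, 6, 9, 10, 13, 14, 15}


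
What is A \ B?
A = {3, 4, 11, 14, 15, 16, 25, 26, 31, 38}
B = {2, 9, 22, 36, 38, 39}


Set A = {3, 4, 11, 14, 15, 16, 25, 26, 31, 38}
Set B = {2, 9, 22, 36, 38, 39}
A \ B includes elements in A that are not in B.
Check each element of A:
3 (not in B, keep), 4 (not in B, keep), 11 (not in B, keep), 14 (not in B, keep), 15 (not in B, keep), 16 (not in B, keep), 25 (not in B, keep), 26 (not in B, keep), 31 (not in B, keep), 38 (in B, remove)
A \ B = {3, 4, 11, 14, 15, 16, 25, 26, 31}

{3, 4, 11, 14, 15, 16, 25, 26, 31}


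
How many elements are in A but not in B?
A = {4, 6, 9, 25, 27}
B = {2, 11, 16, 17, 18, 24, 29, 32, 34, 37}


Set A = {4, 6, 9, 25, 27}
Set B = {2, 11, 16, 17, 18, 24, 29, 32, 34, 37}
A \ B = {4, 6, 9, 25, 27}
|A \ B| = 5

5


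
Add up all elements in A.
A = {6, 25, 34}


Set A = {6, 25, 34}
Sum = 6 + 25 + 34 = 65

65


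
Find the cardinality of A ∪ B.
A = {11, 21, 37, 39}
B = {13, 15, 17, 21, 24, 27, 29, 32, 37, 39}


Set A = {11, 21, 37, 39}, |A| = 4
Set B = {13, 15, 17, 21, 24, 27, 29, 32, 37, 39}, |B| = 10
A ∩ B = {21, 37, 39}, |A ∩ B| = 3
|A ∪ B| = |A| + |B| - |A ∩ B| = 4 + 10 - 3 = 11

11


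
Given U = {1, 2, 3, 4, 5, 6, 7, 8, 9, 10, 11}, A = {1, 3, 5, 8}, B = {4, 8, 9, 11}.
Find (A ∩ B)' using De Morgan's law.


U = {1, 2, 3, 4, 5, 6, 7, 8, 9, 10, 11}
A = {1, 3, 5, 8}, B = {4, 8, 9, 11}
A ∩ B = {8}
(A ∩ B)' = U \ (A ∩ B) = {1, 2, 3, 4, 5, 6, 7, 9, 10, 11}
Verification via A' ∪ B': A' = {2, 4, 6, 7, 9, 10, 11}, B' = {1, 2, 3, 5, 6, 7, 10}
A' ∪ B' = {1, 2, 3, 4, 5, 6, 7, 9, 10, 11} ✓

{1, 2, 3, 4, 5, 6, 7, 9, 10, 11}


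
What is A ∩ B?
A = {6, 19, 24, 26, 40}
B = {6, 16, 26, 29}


Set A = {6, 19, 24, 26, 40}
Set B = {6, 16, 26, 29}
A ∩ B includes only elements in both sets.
Check each element of A against B:
6 ✓, 19 ✗, 24 ✗, 26 ✓, 40 ✗
A ∩ B = {6, 26}

{6, 26}


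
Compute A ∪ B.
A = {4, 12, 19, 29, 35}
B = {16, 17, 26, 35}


Set A = {4, 12, 19, 29, 35}
Set B = {16, 17, 26, 35}
A ∪ B includes all elements in either set.
Elements from A: {4, 12, 19, 29, 35}
Elements from B not already included: {16, 17, 26}
A ∪ B = {4, 12, 16, 17, 19, 26, 29, 35}

{4, 12, 16, 17, 19, 26, 29, 35}


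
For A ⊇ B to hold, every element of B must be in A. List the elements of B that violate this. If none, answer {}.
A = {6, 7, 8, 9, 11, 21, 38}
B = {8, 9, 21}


Set A = {6, 7, 8, 9, 11, 21, 38}
Set B = {8, 9, 21}
Check each element of B against A:
8 ∈ A, 9 ∈ A, 21 ∈ A
Elements of B not in A: {}

{}


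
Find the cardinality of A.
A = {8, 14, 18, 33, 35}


Set A = {8, 14, 18, 33, 35}
Listing elements: 8, 14, 18, 33, 35
Counting: 5 elements
|A| = 5

5


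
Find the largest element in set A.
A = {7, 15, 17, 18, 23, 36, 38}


Set A = {7, 15, 17, 18, 23, 36, 38}
Elements in ascending order: 7, 15, 17, 18, 23, 36, 38
The largest element is 38.

38


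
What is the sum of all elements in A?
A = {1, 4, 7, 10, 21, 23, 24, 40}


Set A = {1, 4, 7, 10, 21, 23, 24, 40}
Sum = 1 + 4 + 7 + 10 + 21 + 23 + 24 + 40 = 130

130


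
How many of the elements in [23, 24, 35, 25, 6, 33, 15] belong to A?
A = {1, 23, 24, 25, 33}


Set A = {1, 23, 24, 25, 33}
Candidates: [23, 24, 35, 25, 6, 33, 15]
Check each candidate:
23 ∈ A, 24 ∈ A, 35 ∉ A, 25 ∈ A, 6 ∉ A, 33 ∈ A, 15 ∉ A
Count of candidates in A: 4

4


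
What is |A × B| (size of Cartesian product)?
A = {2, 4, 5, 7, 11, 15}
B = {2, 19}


Set A = {2, 4, 5, 7, 11, 15} has 6 elements.
Set B = {2, 19} has 2 elements.
|A × B| = |A| × |B| = 6 × 2 = 12

12


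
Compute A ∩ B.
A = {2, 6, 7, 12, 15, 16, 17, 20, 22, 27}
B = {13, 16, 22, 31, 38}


Set A = {2, 6, 7, 12, 15, 16, 17, 20, 22, 27}
Set B = {13, 16, 22, 31, 38}
A ∩ B includes only elements in both sets.
Check each element of A against B:
2 ✗, 6 ✗, 7 ✗, 12 ✗, 15 ✗, 16 ✓, 17 ✗, 20 ✗, 22 ✓, 27 ✗
A ∩ B = {16, 22}

{16, 22}


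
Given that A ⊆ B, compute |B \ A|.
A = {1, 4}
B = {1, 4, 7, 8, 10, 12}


Set A = {1, 4}, |A| = 2
Set B = {1, 4, 7, 8, 10, 12}, |B| = 6
Since A ⊆ B: B \ A = {7, 8, 10, 12}
|B| - |A| = 6 - 2 = 4

4


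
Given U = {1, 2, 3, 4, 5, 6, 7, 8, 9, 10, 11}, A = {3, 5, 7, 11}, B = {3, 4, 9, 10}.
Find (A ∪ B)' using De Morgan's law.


U = {1, 2, 3, 4, 5, 6, 7, 8, 9, 10, 11}
A = {3, 5, 7, 11}, B = {3, 4, 9, 10}
A ∪ B = {3, 4, 5, 7, 9, 10, 11}
(A ∪ B)' = U \ (A ∪ B) = {1, 2, 6, 8}
Verification via A' ∩ B': A' = {1, 2, 4, 6, 8, 9, 10}, B' = {1, 2, 5, 6, 7, 8, 11}
A' ∩ B' = {1, 2, 6, 8} ✓

{1, 2, 6, 8}


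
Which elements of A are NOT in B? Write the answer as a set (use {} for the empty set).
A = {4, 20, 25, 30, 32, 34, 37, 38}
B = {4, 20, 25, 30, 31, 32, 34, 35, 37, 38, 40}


Set A = {4, 20, 25, 30, 32, 34, 37, 38}
Set B = {4, 20, 25, 30, 31, 32, 34, 35, 37, 38, 40}
Check each element of A against B:
4 ∈ B, 20 ∈ B, 25 ∈ B, 30 ∈ B, 32 ∈ B, 34 ∈ B, 37 ∈ B, 38 ∈ B
Elements of A not in B: {}

{}


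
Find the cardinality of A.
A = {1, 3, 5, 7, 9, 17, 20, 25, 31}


Set A = {1, 3, 5, 7, 9, 17, 20, 25, 31}
Listing elements: 1, 3, 5, 7, 9, 17, 20, 25, 31
Counting: 9 elements
|A| = 9

9


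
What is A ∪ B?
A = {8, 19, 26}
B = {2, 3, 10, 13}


Set A = {8, 19, 26}
Set B = {2, 3, 10, 13}
A ∪ B includes all elements in either set.
Elements from A: {8, 19, 26}
Elements from B not already included: {2, 3, 10, 13}
A ∪ B = {2, 3, 8, 10, 13, 19, 26}

{2, 3, 8, 10, 13, 19, 26}


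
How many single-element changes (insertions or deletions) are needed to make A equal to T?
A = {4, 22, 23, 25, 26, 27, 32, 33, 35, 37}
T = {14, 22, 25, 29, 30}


Set A = {4, 22, 23, 25, 26, 27, 32, 33, 35, 37}
Set T = {14, 22, 25, 29, 30}
Elements to remove from A (in A, not in T): {4, 23, 26, 27, 32, 33, 35, 37} → 8 removals
Elements to add to A (in T, not in A): {14, 29, 30} → 3 additions
Total edits = 8 + 3 = 11

11


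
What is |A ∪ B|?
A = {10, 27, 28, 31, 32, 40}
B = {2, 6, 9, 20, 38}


Set A = {10, 27, 28, 31, 32, 40}, |A| = 6
Set B = {2, 6, 9, 20, 38}, |B| = 5
A ∩ B = {}, |A ∩ B| = 0
|A ∪ B| = |A| + |B| - |A ∩ B| = 6 + 5 - 0 = 11

11


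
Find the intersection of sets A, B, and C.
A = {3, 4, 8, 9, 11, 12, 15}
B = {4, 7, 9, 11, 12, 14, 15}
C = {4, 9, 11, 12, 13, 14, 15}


Set A = {3, 4, 8, 9, 11, 12, 15}
Set B = {4, 7, 9, 11, 12, 14, 15}
Set C = {4, 9, 11, 12, 13, 14, 15}
First, A ∩ B = {4, 9, 11, 12, 15}
Then, (A ∩ B) ∩ C = {4, 9, 11, 12, 15}

{4, 9, 11, 12, 15}


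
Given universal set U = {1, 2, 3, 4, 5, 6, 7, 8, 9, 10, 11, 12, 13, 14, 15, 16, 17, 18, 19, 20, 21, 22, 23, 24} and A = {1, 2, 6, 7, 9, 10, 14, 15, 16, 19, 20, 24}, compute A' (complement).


Universal set U = {1, 2, 3, 4, 5, 6, 7, 8, 9, 10, 11, 12, 13, 14, 15, 16, 17, 18, 19, 20, 21, 22, 23, 24}
Set A = {1, 2, 6, 7, 9, 10, 14, 15, 16, 19, 20, 24}
A' = U \ A = elements in U but not in A
Checking each element of U:
1 (in A, exclude), 2 (in A, exclude), 3 (not in A, include), 4 (not in A, include), 5 (not in A, include), 6 (in A, exclude), 7 (in A, exclude), 8 (not in A, include), 9 (in A, exclude), 10 (in A, exclude), 11 (not in A, include), 12 (not in A, include), 13 (not in A, include), 14 (in A, exclude), 15 (in A, exclude), 16 (in A, exclude), 17 (not in A, include), 18 (not in A, include), 19 (in A, exclude), 20 (in A, exclude), 21 (not in A, include), 22 (not in A, include), 23 (not in A, include), 24 (in A, exclude)
A' = {3, 4, 5, 8, 11, 12, 13, 17, 18, 21, 22, 23}

{3, 4, 5, 8, 11, 12, 13, 17, 18, 21, 22, 23}


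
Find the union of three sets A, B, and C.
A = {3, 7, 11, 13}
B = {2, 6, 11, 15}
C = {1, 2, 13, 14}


Set A = {3, 7, 11, 13}
Set B = {2, 6, 11, 15}
Set C = {1, 2, 13, 14}
First, A ∪ B = {2, 3, 6, 7, 11, 13, 15}
Then, (A ∪ B) ∪ C = {1, 2, 3, 6, 7, 11, 13, 14, 15}

{1, 2, 3, 6, 7, 11, 13, 14, 15}


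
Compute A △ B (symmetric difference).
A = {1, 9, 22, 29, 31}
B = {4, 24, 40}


Set A = {1, 9, 22, 29, 31}
Set B = {4, 24, 40}
A △ B = (A \ B) ∪ (B \ A)
Elements in A but not B: {1, 9, 22, 29, 31}
Elements in B but not A: {4, 24, 40}
A △ B = {1, 4, 9, 22, 24, 29, 31, 40}

{1, 4, 9, 22, 24, 29, 31, 40}


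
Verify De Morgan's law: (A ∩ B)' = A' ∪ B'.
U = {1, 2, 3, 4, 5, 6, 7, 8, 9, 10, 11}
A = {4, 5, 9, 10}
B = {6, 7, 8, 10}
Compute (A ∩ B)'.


U = {1, 2, 3, 4, 5, 6, 7, 8, 9, 10, 11}
A = {4, 5, 9, 10}, B = {6, 7, 8, 10}
A ∩ B = {10}
(A ∩ B)' = U \ (A ∩ B) = {1, 2, 3, 4, 5, 6, 7, 8, 9, 11}
Verification via A' ∪ B': A' = {1, 2, 3, 6, 7, 8, 11}, B' = {1, 2, 3, 4, 5, 9, 11}
A' ∪ B' = {1, 2, 3, 4, 5, 6, 7, 8, 9, 11} ✓

{1, 2, 3, 4, 5, 6, 7, 8, 9, 11}


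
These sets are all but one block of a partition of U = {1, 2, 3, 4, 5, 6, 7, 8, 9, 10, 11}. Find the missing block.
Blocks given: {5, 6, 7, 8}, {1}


U = {1, 2, 3, 4, 5, 6, 7, 8, 9, 10, 11}
Shown blocks: {5, 6, 7, 8}, {1}
A partition's blocks are pairwise disjoint and cover U, so the missing block = U \ (union of shown blocks).
Union of shown blocks: {1, 5, 6, 7, 8}
Missing block = U \ (union) = {2, 3, 4, 9, 10, 11}

{2, 3, 4, 9, 10, 11}


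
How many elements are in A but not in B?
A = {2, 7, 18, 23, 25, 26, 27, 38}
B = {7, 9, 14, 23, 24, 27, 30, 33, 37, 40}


Set A = {2, 7, 18, 23, 25, 26, 27, 38}
Set B = {7, 9, 14, 23, 24, 27, 30, 33, 37, 40}
A \ B = {2, 18, 25, 26, 38}
|A \ B| = 5

5


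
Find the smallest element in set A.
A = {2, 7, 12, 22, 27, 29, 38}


Set A = {2, 7, 12, 22, 27, 29, 38}
Elements in ascending order: 2, 7, 12, 22, 27, 29, 38
The smallest element is 2.

2


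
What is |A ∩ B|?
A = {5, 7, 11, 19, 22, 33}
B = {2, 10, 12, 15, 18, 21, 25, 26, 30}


Set A = {5, 7, 11, 19, 22, 33}
Set B = {2, 10, 12, 15, 18, 21, 25, 26, 30}
A ∩ B = {}
|A ∩ B| = 0

0


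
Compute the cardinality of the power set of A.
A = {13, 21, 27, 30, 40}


Set A = {13, 21, 27, 30, 40}
|A| = 5
The power set P(A) contains all subsets of A.
|P(A)| = 2^|A| = 2^5 = 32

32


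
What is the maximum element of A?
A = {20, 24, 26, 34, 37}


Set A = {20, 24, 26, 34, 37}
Elements in ascending order: 20, 24, 26, 34, 37
The largest element is 37.

37


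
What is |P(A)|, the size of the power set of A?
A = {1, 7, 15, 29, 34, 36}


Set A = {1, 7, 15, 29, 34, 36}
|A| = 6
The power set P(A) contains all subsets of A.
|P(A)| = 2^|A| = 2^6 = 64

64


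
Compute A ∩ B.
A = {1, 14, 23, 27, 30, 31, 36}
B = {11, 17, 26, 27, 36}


Set A = {1, 14, 23, 27, 30, 31, 36}
Set B = {11, 17, 26, 27, 36}
A ∩ B includes only elements in both sets.
Check each element of A against B:
1 ✗, 14 ✗, 23 ✗, 27 ✓, 30 ✗, 31 ✗, 36 ✓
A ∩ B = {27, 36}

{27, 36}


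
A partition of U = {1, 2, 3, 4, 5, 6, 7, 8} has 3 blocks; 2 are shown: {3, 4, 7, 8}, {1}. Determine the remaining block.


U = {1, 2, 3, 4, 5, 6, 7, 8}
Shown blocks: {3, 4, 7, 8}, {1}
A partition's blocks are pairwise disjoint and cover U, so the missing block = U \ (union of shown blocks).
Union of shown blocks: {1, 3, 4, 7, 8}
Missing block = U \ (union) = {2, 5, 6}

{2, 5, 6}


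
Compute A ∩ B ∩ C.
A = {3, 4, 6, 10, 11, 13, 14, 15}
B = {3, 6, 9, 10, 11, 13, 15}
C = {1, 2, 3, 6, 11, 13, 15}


Set A = {3, 4, 6, 10, 11, 13, 14, 15}
Set B = {3, 6, 9, 10, 11, 13, 15}
Set C = {1, 2, 3, 6, 11, 13, 15}
First, A ∩ B = {3, 6, 10, 11, 13, 15}
Then, (A ∩ B) ∩ C = {3, 6, 11, 13, 15}

{3, 6, 11, 13, 15}
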